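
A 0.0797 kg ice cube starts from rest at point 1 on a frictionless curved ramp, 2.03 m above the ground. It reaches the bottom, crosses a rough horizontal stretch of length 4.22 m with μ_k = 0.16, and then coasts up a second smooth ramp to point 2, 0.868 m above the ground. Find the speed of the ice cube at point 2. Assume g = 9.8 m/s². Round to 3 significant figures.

Energy at 1: mgh₁ = (0.0797)(9.8)(2.03) = 1.5856 J
Friction loss: W_f = μ_k mg d = 0.5274 J
At 2: ½mv² + mgh₂ = mgh₁ − W_f
½mv² = 1.5856 − 0.5274 − 0.67796 = 0.38022 J
v = √(2 × 0.38022/0.0797) = 3.089 m/s

v = 3.09 m/s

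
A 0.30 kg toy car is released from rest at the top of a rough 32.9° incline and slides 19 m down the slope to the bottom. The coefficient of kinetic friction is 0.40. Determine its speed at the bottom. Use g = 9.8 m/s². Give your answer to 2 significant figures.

Energy: mgh = ½mv² + W_f, with h = L sinθ and W_f = μ_k (mg cosθ) L
mgh = mgL sinθ = (0.30)(9.8)(19)sin32.9° = 30.342 J
W_f = μ_k mg cosθ · L = (0.40)(0.30)(9.8)cos32.9°·19 = 18.76 J
½mv² = 30.342 − 18.76 = 11.581 J
v = √(2 × 11.581/0.30) = 8.787 m/s

v = 8.8 m/s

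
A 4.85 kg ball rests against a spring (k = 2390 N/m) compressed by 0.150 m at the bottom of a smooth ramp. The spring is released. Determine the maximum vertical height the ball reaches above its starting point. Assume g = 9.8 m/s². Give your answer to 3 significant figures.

h = 0.566 m

At maximum height the ball is at rest, so ½kx² = mgh
h = kx²/(2mg) = (2390)(0.150)²/(2 × 4.85 × 9.8) = 0.5657 m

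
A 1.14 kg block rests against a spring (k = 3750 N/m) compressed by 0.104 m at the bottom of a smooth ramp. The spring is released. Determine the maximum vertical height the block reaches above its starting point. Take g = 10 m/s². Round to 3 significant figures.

All spring PE becomes gravitational PE at the highest point: ½kx² = mgh
h = kx²/(2mg) = (3750)(0.104)²/(2 × 1.14 × 10) = 1.779 m

h = 1.78 m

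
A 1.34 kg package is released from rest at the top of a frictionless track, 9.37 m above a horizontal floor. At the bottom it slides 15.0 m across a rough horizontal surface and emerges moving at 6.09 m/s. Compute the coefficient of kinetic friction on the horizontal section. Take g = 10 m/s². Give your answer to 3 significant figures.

Energy bookkeeping (friction removes W_f = μ_k N d):
mgh = ½mv² + μ_k m g d
mgh = 125.56 J; ½mv² = 24.849 J
W_f = 125.56 − 24.849 = 100.7 J
μ_k = W_f/(mg·d) = 100.7/(13.40 × 15.0) = 0.5010

μ_k = 0.501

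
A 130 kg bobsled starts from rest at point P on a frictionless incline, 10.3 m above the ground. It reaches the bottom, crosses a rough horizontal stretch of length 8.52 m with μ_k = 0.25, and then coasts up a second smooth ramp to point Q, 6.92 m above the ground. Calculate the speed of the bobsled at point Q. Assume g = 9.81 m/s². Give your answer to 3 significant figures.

v = 4.95 m/s

Energy at P: mgh₁ = (130)(9.81)(10.3) = 13136 J
Friction loss: W_f = μ_k mg d = 2716 J
At Q: ½mv² + mgh₂ = mgh₁ − W_f
½mv² = 13136 − 2716 − 8825.1 = 1594.1 J
v = √(2 × 1594.1/130) = 4.952 m/s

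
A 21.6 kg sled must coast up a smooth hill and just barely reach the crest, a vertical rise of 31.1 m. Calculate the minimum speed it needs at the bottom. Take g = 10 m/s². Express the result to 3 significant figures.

v = 24.9 m/s

At the top it is momentarily at rest, so all KE converts to PE: ½mv² = mgh
v = √(2gh) = √(2 × 10 × 31.1) = 24.94 m/s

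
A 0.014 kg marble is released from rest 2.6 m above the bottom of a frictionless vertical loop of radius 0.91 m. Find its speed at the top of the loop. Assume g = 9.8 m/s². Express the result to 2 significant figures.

Energy conservation: mgh = ½mv_top² + mg(2r)
v_top² = 2g(h − 2r) = 2(9.8)(2.6 − 1.820) = 15.29
v_top = 3.910 m/s

v = 3.9 m/s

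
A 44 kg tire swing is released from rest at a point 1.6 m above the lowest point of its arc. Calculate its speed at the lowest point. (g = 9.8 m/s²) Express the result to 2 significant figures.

Energy conservation between the two points: mgh = ½mv²
v = √(2gh) = √(2 × 9.8 × 1.6) = √31.360 = 5.600 m/s

v = 5.6 m/s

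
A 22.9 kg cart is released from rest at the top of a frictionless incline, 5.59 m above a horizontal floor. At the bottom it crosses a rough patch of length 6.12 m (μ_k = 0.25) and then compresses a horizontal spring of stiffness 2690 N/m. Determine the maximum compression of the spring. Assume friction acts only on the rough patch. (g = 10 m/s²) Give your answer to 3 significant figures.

x = 0.831 m

Initial energy: E₁ = mgh = (22.9)(10)(5.59) = 1280.1 J
Friction removes W_f = μ_k mg d = (0.25)(22.9)(10)(6.12) = 350.4 J
Energy reaching the spring: E = 1280.1 − 350.4 = 929.74 J
At max compression ½kx² = E ⇒ x = √(2E/k) = √(2 × 929.74/2690) = 0.8314 m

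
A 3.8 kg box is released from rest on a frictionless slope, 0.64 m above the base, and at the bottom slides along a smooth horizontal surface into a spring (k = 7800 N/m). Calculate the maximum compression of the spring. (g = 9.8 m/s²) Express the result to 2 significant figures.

At max compression the box is momentarily at rest: mgh = ½kx²
x = √(2mgh/k) = √(2 × 3.8 × 9.8 × 0.64 / 7800) = 0.07817 m

x = 0.078 m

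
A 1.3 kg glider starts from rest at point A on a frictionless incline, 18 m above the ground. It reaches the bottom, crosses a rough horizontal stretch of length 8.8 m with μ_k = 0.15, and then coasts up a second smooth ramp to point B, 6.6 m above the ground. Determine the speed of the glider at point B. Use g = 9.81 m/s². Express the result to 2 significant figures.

v = 14 m/s

Energy at A: mgh₁ = (1.3)(9.81)(18) = 229.55 J
Friction loss: W_f = μ_k mg d = 16.83 J
At B: ½mv² + mgh₂ = mgh₁ − W_f
½mv² = 229.55 − 16.83 − 84.170 = 128.55 J
v = √(2 × 128.55/1.3) = 14.06 m/s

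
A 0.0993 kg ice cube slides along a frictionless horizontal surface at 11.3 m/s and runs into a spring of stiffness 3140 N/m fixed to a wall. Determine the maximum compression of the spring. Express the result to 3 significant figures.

x = 0.0635 m

At max compression the cube is momentarily at rest: ½mv² = ½kx²
x = v√(m/k) = 11.3 × √(0.0993/3140) = 0.06355 m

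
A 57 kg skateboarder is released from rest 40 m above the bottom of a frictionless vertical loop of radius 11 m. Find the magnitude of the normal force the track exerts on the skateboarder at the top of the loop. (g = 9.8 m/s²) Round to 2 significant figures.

Energy from release to top (height 2r): mgh = ½mv_top² + mg(2r)
v_top² = 2g(h − 2r) = 2(9.8)(40 − 22.00) = 352.80 m²/s²
At the top, both N and weight point toward the centre: N + mg = mv_top²/r
N = m(v_top²/r − g) = 57(352.80/11 − 9.8) = 1270 N

N = 1300 N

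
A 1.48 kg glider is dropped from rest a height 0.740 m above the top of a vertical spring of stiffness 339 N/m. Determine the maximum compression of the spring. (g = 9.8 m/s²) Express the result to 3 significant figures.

x = 0.298 m

Take the reference level at the top of the uncompressed spring. At max compression the glider has fallen H + x and is momentarily at rest:
mg(H + x) = ½kx²
½(339)x² − (1.48)(9.8)x − (1.48)(9.8)(0.740) = 0
169.5x² − 14.50x − 10.73 = 0
x = [14.50 + √(210.4 + 7276.9)]/(2 × 169.5) = 0.2980 m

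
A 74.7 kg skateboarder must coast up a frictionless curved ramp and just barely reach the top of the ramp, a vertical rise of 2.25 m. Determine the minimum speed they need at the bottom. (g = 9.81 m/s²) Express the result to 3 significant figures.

At the top they are momentarily at rest, so all KE converts to PE: ½mv² = mgh
v = √(2gh) = √(2 × 9.81 × 2.25) = 6.644 m/s

v = 6.64 m/s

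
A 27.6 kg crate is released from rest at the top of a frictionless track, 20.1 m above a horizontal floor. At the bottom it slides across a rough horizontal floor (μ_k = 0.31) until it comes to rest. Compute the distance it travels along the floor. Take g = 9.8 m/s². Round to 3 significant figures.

Energy at the top = energy at the end + work done against friction:
At rest all PE has been dissipated by friction: mgh = μ_k m g d
d = h/μ_k = 20.1/0.31 = 64.84 m

d = 64.8 m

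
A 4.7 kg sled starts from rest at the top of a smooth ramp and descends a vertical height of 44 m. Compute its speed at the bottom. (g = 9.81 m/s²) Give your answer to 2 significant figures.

Equating total energy at the two states: mgh = ½mv²
v = √(2gh) = √(2 × 9.81 × 44) = √863.28 = 29.38 m/s

v = 29 m/s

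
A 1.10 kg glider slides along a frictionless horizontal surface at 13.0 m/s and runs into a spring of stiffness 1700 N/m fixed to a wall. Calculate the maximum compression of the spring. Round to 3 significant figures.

x = 0.331 m

All KE is stored as spring PE at maximum compression: ½mv² = ½kx²
x = v√(m/k) = 13.0 × √(1.10/1700) = 0.3307 m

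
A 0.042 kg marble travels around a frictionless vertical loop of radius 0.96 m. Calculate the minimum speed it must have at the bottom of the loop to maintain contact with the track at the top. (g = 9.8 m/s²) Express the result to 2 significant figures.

v = 6.9 m/s

At the top: mg = mv_top²/r ⇒ v_top² = gr = 9.408 m²/s²
Energy from bottom to top (height 2r): ½mv_bot² = ½mv_top² + mg(2r)
v_bot² = gr + 4gr = 5gr = 47.04
v_bot = √(5gr) = 6.859 m/s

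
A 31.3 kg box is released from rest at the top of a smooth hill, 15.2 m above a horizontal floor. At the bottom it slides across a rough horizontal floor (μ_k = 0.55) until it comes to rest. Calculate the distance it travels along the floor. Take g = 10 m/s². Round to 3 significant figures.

d = 27.6 m

Energy at the top = energy at the end + work done against friction:
At rest all PE has been dissipated by friction: mgh = μ_k m g d
d = h/μ_k = 15.2/0.55 = 27.64 m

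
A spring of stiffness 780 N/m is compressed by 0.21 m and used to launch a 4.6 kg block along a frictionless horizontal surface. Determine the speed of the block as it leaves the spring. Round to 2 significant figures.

v = 2.7 m/s

Spring PE converts entirely to kinetic energy: ½kx² = ½mv²
v = x√(k/m) = 0.21 × √(780/4.6) = 2.735 m/s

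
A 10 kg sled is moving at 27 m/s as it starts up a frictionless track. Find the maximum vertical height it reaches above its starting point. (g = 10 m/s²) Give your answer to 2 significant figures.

By energy conservation, ½mv² = mgh
h = v²/(2g) = 27²/(2 × 10) = 36.45 m

h = 36 m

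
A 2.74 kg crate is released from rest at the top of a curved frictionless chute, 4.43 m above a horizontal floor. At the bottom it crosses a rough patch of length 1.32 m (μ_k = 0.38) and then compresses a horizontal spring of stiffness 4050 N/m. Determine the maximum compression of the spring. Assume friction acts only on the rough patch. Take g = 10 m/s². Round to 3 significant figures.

x = 0.231 m

Initial energy: E₁ = mgh = (2.74)(10)(4.43) = 121.38 J
Friction removes W_f = μ_k mg d = (0.38)(2.74)(10)(1.32) = 13.74 J
Energy reaching the spring: E = 121.38 − 13.74 = 107.64 J
At max compression ½kx² = E ⇒ x = √(2E/k) = √(2 × 107.64/4050) = 0.2306 m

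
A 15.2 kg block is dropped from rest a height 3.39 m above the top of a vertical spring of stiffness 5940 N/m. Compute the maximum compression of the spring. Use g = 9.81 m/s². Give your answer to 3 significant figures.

x = 0.438 m

Measuring PE from the top of the relaxed spring, at max compression the block has dropped H + x with zero KE, so:
mg(H + x) = ½kx²
½(5940)x² − (15.2)(9.81)x − (15.2)(9.81)(3.39) = 0
2970x² − 149.1x − 505.5 = 0
x = [149.1 + √(22234 + 6.0052e+06)]/(2 × 2970) = 0.4384 m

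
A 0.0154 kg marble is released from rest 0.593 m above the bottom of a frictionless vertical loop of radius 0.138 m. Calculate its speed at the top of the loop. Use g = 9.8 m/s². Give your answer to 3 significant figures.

Energy conservation: mgh = ½mv_top² + mg(2r)
v_top² = 2g(h − 2r) = 2(9.8)(0.593 − 0.2760) = 6.213
v_top = 2.493 m/s

v = 2.49 m/s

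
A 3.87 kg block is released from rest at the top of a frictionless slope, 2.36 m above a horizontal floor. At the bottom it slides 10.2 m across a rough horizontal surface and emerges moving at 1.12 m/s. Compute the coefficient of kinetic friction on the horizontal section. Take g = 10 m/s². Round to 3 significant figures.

Energy bookkeeping (friction removes W_f = μ_k N d):
mgh = ½mv² + μ_k m g d
mgh = 91.332 J; ½mv² = 2.4273 J
W_f = 91.332 − 2.4273 = 88.90 J
μ_k = W_f/(mg·d) = 88.90/(38.70 × 10.2) = 0.2252

μ_k = 0.225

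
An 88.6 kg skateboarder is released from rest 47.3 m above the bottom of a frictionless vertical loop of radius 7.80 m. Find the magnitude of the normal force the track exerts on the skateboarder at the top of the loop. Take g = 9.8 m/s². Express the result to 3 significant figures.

N = 6190 N

Energy from release to top (height 2r): mgh = ½mv_top² + mg(2r)
v_top² = 2g(h − 2r) = 2(9.8)(47.3 − 15.60) = 621.32 m²/s²
At the top, both N and weight point toward the centre: N + mg = mv_top²/r
N = m(v_top²/r − g) = 88.6(621.32/7.80 − 9.8) = 6189 N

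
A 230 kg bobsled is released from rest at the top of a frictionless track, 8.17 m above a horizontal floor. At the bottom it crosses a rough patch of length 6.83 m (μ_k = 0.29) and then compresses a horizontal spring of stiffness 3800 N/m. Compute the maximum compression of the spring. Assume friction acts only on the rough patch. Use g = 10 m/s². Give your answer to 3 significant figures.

Initial energy: E₁ = mgh = (230)(10)(8.17) = 18791 J
Friction removes W_f = μ_k mg d = (0.29)(230)(10)(6.83) = 4556 J
Energy reaching the spring: E = 18791 − 4556 = 14235 J
At max compression ½kx² = E ⇒ x = √(2E/k) = √(2 × 14235/3800) = 2.737 m

x = 2.74 m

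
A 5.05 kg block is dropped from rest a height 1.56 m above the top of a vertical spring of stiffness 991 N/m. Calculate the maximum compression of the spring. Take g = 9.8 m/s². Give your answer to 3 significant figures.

x = 0.448 m

Take the reference level at the top of the uncompressed spring. At max compression the block has fallen H + x and is momentarily at rest:
mg(H + x) = ½kx²
½(991)x² − (5.05)(9.8)x − (5.05)(9.8)(1.56) = 0
495.5x² − 49.49x − 77.20 = 0
x = [49.49 + √(2449 + 153019)]/(2 × 495.5) = 0.4478 m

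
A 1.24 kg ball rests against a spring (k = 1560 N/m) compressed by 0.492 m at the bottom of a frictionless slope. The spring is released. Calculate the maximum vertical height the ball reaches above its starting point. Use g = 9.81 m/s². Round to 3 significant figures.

Energy conservation from release to the highest point: ½kx² = mgh
h = kx²/(2mg) = (1560)(0.492)²/(2 × 1.24 × 9.81) = 15.52 m

h = 15.5 m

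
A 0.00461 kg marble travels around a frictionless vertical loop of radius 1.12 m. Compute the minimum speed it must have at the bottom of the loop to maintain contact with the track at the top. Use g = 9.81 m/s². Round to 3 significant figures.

At the top: mg = mv_top²/r ⇒ v_top² = gr = 10.99 m²/s²
Energy from bottom to top (height 2r): ½mv_bot² = ½mv_top² + mg(2r)
v_bot² = gr + 4gr = 5gr = 54.94
v_bot = √(5gr) = 7.412 m/s

v = 7.41 m/s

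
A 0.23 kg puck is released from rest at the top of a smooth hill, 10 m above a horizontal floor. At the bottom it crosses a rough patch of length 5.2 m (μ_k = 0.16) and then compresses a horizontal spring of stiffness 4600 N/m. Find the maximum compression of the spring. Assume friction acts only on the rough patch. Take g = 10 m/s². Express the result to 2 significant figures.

Initial energy: E₁ = mgh = (0.23)(10)(10) = 23.000 J
Friction removes W_f = μ_k mg d = (0.16)(0.23)(10)(5.2) = 1.914 J
Energy reaching the spring: E = 23.000 − 1.914 = 21.086 J
At max compression ½kx² = E ⇒ x = √(2E/k) = √(2 × 21.086/4600) = 0.09575 m

x = 0.096 m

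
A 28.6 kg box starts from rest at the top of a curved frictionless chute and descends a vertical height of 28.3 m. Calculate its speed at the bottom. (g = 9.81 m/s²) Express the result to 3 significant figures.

v = 23.6 m/s

Mechanical energy is conserved (no friction): mgh = ½mv²
v = √(2gh) = √(2 × 9.81 × 28.3) = √555.25 = 23.56 m/s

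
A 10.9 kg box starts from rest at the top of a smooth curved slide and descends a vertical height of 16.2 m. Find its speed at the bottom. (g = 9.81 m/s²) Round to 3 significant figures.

v = 17.8 m/s

Equating total energy at the two states: mgh = ½mv²
v = √(2gh) = √(2 × 9.81 × 16.2) = √317.84 = 17.83 m/s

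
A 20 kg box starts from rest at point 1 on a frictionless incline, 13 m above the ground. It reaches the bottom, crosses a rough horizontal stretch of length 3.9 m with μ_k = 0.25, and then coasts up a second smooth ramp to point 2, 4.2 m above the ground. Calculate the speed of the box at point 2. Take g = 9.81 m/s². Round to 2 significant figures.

v = 12 m/s

Energy at 1: mgh₁ = (20)(9.81)(13) = 2550.6 J
Friction loss: W_f = μ_k mg d = 191.3 J
At 2: ½mv² + mgh₂ = mgh₁ − W_f
½mv² = 2550.6 − 191.3 − 824.04 = 1535.3 J
v = √(2 × 1535.3/20) = 12.39 m/s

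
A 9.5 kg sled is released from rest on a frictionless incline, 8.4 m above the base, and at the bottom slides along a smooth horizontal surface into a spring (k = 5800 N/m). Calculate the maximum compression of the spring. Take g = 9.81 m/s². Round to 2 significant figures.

Energy conservation (no friction) from release to max compression: mgh = ½kx²
x = √(2mgh/k) = √(2 × 9.5 × 9.81 × 8.4 / 5800) = 0.5196 m

x = 0.52 m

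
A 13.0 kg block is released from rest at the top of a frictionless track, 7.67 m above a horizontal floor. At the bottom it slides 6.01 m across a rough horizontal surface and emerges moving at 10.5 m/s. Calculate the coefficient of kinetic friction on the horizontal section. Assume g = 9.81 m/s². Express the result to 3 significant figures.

μ_k = 0.341

Applying the work–energy principle:
mgh = ½mv² + μ_k m g d
mgh = 978.16 J; ½mv² = 716.62 J
W_f = 978.16 − 716.62 = 261.5 J
μ_k = W_f/(mg·d) = 261.5/(127.5 × 6.01) = 0.3412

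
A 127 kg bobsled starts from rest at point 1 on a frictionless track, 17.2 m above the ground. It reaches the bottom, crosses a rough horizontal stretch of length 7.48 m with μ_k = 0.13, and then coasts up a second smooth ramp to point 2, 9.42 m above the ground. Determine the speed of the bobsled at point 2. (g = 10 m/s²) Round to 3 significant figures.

v = 11.7 m/s

Energy at 1: mgh₁ = (127)(10)(17.2) = 21844 J
Friction loss: W_f = μ_k mg d = 1235 J
At 2: ½mv² + mgh₂ = mgh₁ − W_f
½mv² = 21844 − 1235 − 11963 = 8645.7 J
v = √(2 × 8645.7/127) = 11.67 m/s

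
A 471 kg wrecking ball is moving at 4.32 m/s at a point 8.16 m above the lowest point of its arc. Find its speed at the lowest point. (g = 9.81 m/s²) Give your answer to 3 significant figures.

Mechanical energy is conserved (no friction): ½mv₀² + mgh = ½mv²
The mass cancels from both sides.
v² = v₀² + 2gh = (4.32)² + 2(9.81)(8.16) = 178.76
v = √178.76 = 13.37 m/s

v = 13.4 m/s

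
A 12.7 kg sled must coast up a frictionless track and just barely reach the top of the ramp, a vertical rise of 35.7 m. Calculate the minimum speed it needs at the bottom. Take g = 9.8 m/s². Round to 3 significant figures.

At the top it is momentarily at rest, so all KE converts to PE: ½mv² = mgh
v = √(2gh) = √(2 × 9.8 × 35.7) = 26.45 m/s

v = 26.5 m/s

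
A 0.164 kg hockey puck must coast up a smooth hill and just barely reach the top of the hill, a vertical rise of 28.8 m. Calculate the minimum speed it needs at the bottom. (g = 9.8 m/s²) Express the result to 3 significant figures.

At the top it is momentarily at rest, so all KE converts to PE: ½mv² = mgh
v = √(2gh) = √(2 × 9.8 × 28.8) = 23.76 m/s

v = 23.8 m/s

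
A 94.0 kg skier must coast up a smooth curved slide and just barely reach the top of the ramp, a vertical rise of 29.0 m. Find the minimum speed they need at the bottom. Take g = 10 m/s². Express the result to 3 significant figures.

At the top they are momentarily at rest, so all KE converts to PE: ½mv² = mgh
v = √(2gh) = √(2 × 10 × 29.0) = 24.08 m/s

v = 24.1 m/s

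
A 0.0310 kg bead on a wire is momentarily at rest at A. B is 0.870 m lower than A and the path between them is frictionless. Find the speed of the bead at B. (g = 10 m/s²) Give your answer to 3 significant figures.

v = 4.17 m/s

Equating total energy at the two states: mgh = ½mv²
v = √(2gh) = √(2 × 10 × 0.870) = √17.400 = 4.171 m/s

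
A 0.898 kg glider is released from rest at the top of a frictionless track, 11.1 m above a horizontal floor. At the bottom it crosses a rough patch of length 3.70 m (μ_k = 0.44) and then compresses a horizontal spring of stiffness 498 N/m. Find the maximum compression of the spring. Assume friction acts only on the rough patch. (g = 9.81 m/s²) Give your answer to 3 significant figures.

x = 0.579 m

Initial energy: E₁ = mgh = (0.898)(9.81)(11.1) = 97.784 J
Friction removes W_f = μ_k mg d = (0.44)(0.898)(9.81)(3.70) = 14.34 J
Energy reaching the spring: E = 97.784 − 14.34 = 83.442 J
At max compression ½kx² = E ⇒ x = √(2E/k) = √(2 × 83.442/498) = 0.5789 m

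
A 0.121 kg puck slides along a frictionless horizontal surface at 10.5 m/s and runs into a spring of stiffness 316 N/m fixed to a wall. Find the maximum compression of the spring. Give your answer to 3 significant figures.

x = 0.205 m

At max compression the puck is momentarily at rest: ½mv² = ½kx²
x = v√(m/k) = 10.5 × √(0.121/316) = 0.2055 m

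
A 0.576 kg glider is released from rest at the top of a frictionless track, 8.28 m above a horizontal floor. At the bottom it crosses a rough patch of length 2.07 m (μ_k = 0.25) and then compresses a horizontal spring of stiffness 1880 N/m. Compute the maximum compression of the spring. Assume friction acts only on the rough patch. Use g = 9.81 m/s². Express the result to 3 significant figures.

x = 0.216 m

Initial energy: E₁ = mgh = (0.576)(9.81)(8.28) = 46.787 J
Friction removes W_f = μ_k mg d = (0.25)(0.576)(9.81)(2.07) = 2.924 J
Energy reaching the spring: E = 46.787 − 2.924 = 43.862 J
At max compression ½kx² = E ⇒ x = √(2E/k) = √(2 × 43.862/1880) = 0.2160 m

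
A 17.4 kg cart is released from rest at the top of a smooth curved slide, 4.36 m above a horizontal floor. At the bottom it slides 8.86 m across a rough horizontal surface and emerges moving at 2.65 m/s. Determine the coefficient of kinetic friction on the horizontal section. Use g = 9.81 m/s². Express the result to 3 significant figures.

μ_k = 0.452

Energy bookkeeping (friction removes W_f = μ_k N d):
mgh = ½mv² + μ_k m g d
mgh = 744.23 J; ½mv² = 61.096 J
W_f = 744.23 − 61.096 = 683.1 J
μ_k = W_f/(mg·d) = 683.1/(170.7 × 8.86) = 0.4517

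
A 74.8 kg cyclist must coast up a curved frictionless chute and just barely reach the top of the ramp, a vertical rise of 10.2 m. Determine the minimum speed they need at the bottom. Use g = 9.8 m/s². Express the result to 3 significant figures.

v = 14.1 m/s

At the top they are momentarily at rest, so all KE converts to PE: ½mv² = mgh
v = √(2gh) = √(2 × 9.8 × 10.2) = 14.14 m/s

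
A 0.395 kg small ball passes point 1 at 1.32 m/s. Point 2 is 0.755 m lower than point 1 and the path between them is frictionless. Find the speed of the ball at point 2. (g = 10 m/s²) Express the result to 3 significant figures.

v = 4.10 m/s

Equating total energy at the two states: ½mv₀² + mgh = ½mv²
The mass cancels from both sides.
v² = v₀² + 2gh = (1.32)² + 2(10)(0.755) = 16.842
v = √16.842 = 4.104 m/s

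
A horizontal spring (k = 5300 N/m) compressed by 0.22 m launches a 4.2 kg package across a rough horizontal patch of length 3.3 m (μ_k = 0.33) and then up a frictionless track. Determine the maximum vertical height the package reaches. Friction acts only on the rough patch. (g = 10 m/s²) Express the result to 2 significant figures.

Spring energy: E₀ = ½kx² = ½(5300)(0.22)² = 128.26 J
Friction: W_f = μ_k mg d = (0.33)(4.2)(10)(3.3) = 45.74 J
Energy at base of ramp: E = 128.26 − 45.74 = 82.522 J
At max height all remaining energy is PE: mgh = E ⇒ h = E/(mg) = 82.522/(4.2 × 10) = 1.965 m

h = 2.0 m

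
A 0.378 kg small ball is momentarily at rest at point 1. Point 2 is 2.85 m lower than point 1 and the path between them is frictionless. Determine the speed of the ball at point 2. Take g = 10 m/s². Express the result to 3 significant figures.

Equating total energy at the two states: mgh = ½mv²
v = √(2gh) = √(2 × 10 × 2.85) = √57.000 = 7.550 m/s

v = 7.55 m/s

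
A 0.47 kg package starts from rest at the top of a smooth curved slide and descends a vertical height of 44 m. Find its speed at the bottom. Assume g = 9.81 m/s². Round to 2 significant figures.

v = 29 m/s

Mechanical energy is conserved (no friction): mgh = ½mv²
v = √(2gh) = √(2 × 9.81 × 44) = √863.28 = 29.38 m/s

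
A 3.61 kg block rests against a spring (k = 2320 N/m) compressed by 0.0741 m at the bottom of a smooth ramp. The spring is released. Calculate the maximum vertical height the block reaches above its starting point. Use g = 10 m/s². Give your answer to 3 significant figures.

h = 0.176 m

At maximum height the block is at rest, so ½kx² = mgh
h = kx²/(2mg) = (2320)(0.0741)²/(2 × 3.61 × 10) = 0.1764 m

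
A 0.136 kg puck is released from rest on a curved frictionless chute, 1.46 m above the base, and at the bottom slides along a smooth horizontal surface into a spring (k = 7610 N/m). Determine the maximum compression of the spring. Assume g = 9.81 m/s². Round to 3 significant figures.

x = 0.0226 m

Gravitational PE at the top equals spring PE at max compression: mgh = ½kx²
x = √(2mgh/k) = √(2 × 0.136 × 9.81 × 1.46 / 7610) = 0.02263 m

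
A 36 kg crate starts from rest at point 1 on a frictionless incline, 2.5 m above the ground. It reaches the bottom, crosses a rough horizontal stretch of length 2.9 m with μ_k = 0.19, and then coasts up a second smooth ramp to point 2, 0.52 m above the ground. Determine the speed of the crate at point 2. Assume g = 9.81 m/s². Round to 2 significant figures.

v = 5.3 m/s

Energy at 1: mgh₁ = (36)(9.81)(2.5) = 882.90 J
Friction loss: W_f = μ_k mg d = 194.6 J
At 2: ½mv² + mgh₂ = mgh₁ − W_f
½mv² = 882.90 − 194.6 − 183.64 = 504.67 J
v = √(2 × 504.67/36) = 5.295 m/s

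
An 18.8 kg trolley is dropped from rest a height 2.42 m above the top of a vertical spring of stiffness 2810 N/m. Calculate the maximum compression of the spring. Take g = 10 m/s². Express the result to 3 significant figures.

Take the reference level at the top of the uncompressed spring. At max compression the trolley has fallen H + x and is momentarily at rest:
mg(H + x) = ½kx²
½(2810)x² − (18.8)(10)x − (18.8)(10)(2.42) = 0
1405x² − 188.0x − 455.0 = 0
x = [188.0 + √(35344 + 2.5569e+06)]/(2 × 1405) = 0.6399 m

x = 0.640 m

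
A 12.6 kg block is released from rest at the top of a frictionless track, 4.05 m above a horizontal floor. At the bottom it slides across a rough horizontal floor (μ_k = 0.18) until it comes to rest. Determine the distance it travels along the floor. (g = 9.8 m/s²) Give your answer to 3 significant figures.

Energy bookkeeping (friction removes W_f = μ_k N d):
At rest all PE has been dissipated by friction: mgh = μ_k m g d
d = h/μ_k = 4.05/0.18 = 22.50 m

d = 22.5 m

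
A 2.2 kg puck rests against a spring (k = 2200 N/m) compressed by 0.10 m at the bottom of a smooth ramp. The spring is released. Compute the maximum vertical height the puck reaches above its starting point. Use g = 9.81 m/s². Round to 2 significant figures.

At maximum height the puck is at rest, so ½kx² = mgh
h = kx²/(2mg) = (2200)(0.10)²/(2 × 2.2 × 9.81) = 0.5097 m

h = 0.51 m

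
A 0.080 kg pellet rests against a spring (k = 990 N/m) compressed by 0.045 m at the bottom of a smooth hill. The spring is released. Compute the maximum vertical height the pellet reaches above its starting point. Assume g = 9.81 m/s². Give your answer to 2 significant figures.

Energy conservation from release to the highest point: ½kx² = mgh
h = kx²/(2mg) = (990)(0.045)²/(2 × 0.080 × 9.81) = 1.277 m

h = 1.3 m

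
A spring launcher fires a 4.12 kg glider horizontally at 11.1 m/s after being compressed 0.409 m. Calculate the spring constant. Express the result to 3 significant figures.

k = 3030 N/m

½kx² = ½mv²
k = mv²/x² = (4.12)(11.1)²/(0.409)² = 3035 N/m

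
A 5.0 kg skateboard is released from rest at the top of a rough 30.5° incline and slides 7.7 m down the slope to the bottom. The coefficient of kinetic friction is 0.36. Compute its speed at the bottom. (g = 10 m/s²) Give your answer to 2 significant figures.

Taking the bottom as reference, mgh = ½mv² + μ_k N L with h = L sinθ, N = mg cosθ:
mgh = mgL sinθ = (5.0)(10)(7.7)sin30.5° = 195.40 J
W_f = μ_k mg cosθ · L = (0.36)(5.0)(10)cos30.5°·7.7 = 119.4 J
½mv² = 195.40 − 119.4 = 75.980 J
v = √(2 × 75.980/5.0) = 5.513 m/s

v = 5.5 m/s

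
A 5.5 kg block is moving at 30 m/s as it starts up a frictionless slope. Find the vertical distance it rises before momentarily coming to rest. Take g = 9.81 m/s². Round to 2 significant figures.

h = 46 m

Setting KE at the bottom equal to PE gained: ½mv² = mgh
h = v²/(2g) = 30²/(2 × 9.81) = 45.87 m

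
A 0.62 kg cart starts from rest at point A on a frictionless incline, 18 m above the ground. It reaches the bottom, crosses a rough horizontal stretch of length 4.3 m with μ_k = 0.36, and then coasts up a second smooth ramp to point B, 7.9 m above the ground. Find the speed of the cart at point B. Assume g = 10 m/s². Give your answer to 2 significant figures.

v = 13 m/s

Energy at A: mgh₁ = (0.62)(10)(18) = 111.60 J
Friction loss: W_f = μ_k mg d = 9.598 J
At B: ½mv² + mgh₂ = mgh₁ − W_f
½mv² = 111.60 − 9.598 − 48.980 = 53.022 J
v = √(2 × 53.022/0.62) = 13.08 m/s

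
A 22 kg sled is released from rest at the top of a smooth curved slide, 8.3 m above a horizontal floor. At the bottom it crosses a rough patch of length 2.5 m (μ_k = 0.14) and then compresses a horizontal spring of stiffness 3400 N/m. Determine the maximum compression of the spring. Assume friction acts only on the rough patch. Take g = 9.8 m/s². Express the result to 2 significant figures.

x = 1.0 m

Initial energy: E₁ = mgh = (22)(9.8)(8.3) = 1789.5 J
Friction removes W_f = μ_k mg d = (0.14)(22)(9.8)(2.5) = 75.46 J
Energy reaching the spring: E = 1789.5 − 75.46 = 1714.0 J
At max compression ½kx² = E ⇒ x = √(2E/k) = √(2 × 1714.0/3400) = 1.004 m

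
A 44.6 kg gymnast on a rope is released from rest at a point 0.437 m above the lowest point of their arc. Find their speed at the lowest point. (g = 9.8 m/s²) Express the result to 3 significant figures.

v = 2.93 m/s

By conservation of mechanical energy, mgh = ½mv²
v = √(2gh) = √(2 × 9.8 × 0.437) = √8.5652 = 2.927 m/s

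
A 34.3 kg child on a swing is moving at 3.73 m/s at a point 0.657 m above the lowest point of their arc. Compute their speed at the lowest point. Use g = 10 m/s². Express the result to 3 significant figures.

v = 5.20 m/s

Mechanical energy is conserved (no friction): ½mv₀² + mgh = ½mv²
v² = v₀² + 2gh = (3.73)² + 2(10)(0.657) = 27.053
v = √27.053 = 5.201 m/s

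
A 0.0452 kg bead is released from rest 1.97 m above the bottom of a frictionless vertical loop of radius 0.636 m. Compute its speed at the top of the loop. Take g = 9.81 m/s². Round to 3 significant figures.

v = 3.70 m/s

Energy conservation: mgh = ½mv_top² + mg(2r)
v_top² = 2g(h − 2r) = 2(9.81)(1.97 − 1.272) = 13.69
v_top = 3.701 m/s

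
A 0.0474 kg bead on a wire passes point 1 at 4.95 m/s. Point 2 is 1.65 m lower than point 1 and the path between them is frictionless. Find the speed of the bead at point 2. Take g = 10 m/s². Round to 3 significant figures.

v = 7.58 m/s

Energy conservation between the two points: ½mv₀² + mgh = ½mv²
The mass cancels from both sides.
v² = v₀² + 2gh = (4.95)² + 2(10)(1.65) = 57.502
v = √57.502 = 7.583 m/s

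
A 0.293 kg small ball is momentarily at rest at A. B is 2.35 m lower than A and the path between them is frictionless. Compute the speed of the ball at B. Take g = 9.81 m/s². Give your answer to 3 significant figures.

v = 6.79 m/s

Energy conservation between the two points: mgh = ½mv²
v = √(2gh) = √(2 × 9.81 × 2.35) = √46.107 = 6.790 m/s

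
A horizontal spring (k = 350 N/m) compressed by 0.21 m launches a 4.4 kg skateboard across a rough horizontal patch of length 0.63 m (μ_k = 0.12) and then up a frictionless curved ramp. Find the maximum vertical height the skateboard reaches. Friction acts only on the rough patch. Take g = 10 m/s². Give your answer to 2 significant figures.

Spring energy: E₀ = ½kx² = ½(350)(0.21)² = 7.7175 J
Friction: W_f = μ_k mg d = (0.12)(4.4)(10)(0.63) = 3.326 J
Energy at base of ramp: E = 7.7175 − 3.326 = 4.3911 J
At max height all remaining energy is PE: mgh = E ⇒ h = E/(mg) = 4.3911/(4.4 × 10) = 0.09980 m

h = 0.10 m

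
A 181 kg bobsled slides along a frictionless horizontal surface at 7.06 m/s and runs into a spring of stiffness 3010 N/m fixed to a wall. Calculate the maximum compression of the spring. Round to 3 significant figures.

All KE is stored as spring PE at maximum compression: ½mv² = ½kx²
x = v√(m/k) = 7.06 × √(181/3010) = 1.731 m

x = 1.73 m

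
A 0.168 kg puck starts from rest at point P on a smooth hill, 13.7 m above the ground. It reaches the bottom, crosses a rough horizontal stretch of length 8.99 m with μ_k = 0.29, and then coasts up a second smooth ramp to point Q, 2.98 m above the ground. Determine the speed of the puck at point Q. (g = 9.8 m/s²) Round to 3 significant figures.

Energy at P: mgh₁ = (0.168)(9.8)(13.7) = 22.556 J
Friction loss: W_f = μ_k mg d = 4.292 J
At Q: ½mv² + mgh₂ = mgh₁ − W_f
½mv² = 22.556 − 4.292 − 4.9063 = 13.357 J
v = √(2 × 13.357/0.168) = 12.61 m/s

v = 12.6 m/s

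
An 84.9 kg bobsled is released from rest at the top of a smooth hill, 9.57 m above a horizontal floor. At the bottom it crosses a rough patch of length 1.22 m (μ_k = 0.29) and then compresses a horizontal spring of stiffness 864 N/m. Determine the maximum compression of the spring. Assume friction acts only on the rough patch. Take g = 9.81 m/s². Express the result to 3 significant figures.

x = 4.22 m

Initial energy: E₁ = mgh = (84.9)(9.81)(9.57) = 7970.6 J
Friction removes W_f = μ_k mg d = (0.29)(84.9)(9.81)(1.22) = 294.7 J
Energy reaching the spring: E = 7970.6 − 294.7 = 7675.9 J
At max compression ½kx² = E ⇒ x = √(2E/k) = √(2 × 7675.9/864) = 4.215 m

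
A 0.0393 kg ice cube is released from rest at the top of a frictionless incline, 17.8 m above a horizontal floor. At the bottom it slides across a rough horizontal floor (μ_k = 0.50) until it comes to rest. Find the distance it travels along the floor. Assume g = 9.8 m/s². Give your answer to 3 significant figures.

Energy bookkeeping (friction removes W_f = μ_k N d):
At rest all PE has been dissipated by friction: mgh = μ_k m g d
d = h/μ_k = 17.8/0.50 = 35.60 m

d = 35.6 m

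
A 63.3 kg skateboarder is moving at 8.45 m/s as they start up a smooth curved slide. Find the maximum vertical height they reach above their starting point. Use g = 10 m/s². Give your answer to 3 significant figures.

Setting KE at the bottom equal to PE gained: ½mv² = mgh
h = v²/(2g) = 8.45²/(2 × 10) = 3.570 m

h = 3.57 m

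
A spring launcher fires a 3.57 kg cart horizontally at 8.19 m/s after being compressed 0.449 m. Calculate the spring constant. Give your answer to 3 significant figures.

k = 1190 N/m

Energy stored in the spring equals the launch KE: ½kx² = ½mv²
k = mv²/x² = (3.57)(8.19)²/(0.449)² = 1188 N/m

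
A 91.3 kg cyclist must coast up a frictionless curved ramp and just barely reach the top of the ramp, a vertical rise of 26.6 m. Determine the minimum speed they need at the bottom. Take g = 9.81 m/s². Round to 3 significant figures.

At the top they are momentarily at rest, so all KE converts to PE: ½mv² = mgh
v = √(2gh) = √(2 × 9.81 × 26.6) = 22.84 m/s

v = 22.8 m/s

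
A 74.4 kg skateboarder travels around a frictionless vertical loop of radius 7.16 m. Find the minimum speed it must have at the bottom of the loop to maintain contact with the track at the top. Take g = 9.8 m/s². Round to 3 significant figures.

At the top: mg = mv_top²/r ⇒ v_top² = gr = 70.17 m²/s²
Energy from bottom to top (height 2r): ½mv_bot² = ½mv_top² + mg(2r)
v_bot² = gr + 4gr = 5gr = 350.8
v_bot = √(5gr) = 18.73 m/s

v = 18.7 m/s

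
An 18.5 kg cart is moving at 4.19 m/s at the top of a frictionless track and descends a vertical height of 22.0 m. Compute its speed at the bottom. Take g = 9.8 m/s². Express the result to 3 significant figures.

Mechanical energy is conserved (no friction): ½mv₀² + mgh = ½mv²
The mass cancels from both sides.
v² = v₀² + 2gh = (4.19)² + 2(9.8)(22.0) = 448.76
v = √448.76 = 21.18 m/s

v = 21.2 m/s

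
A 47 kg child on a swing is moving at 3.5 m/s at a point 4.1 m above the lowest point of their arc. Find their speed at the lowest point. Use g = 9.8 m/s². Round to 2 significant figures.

Mechanical energy is conserved (no friction): ½mv₀² + mgh = ½mv²
The mass cancels from both sides.
v² = v₀² + 2gh = (3.5)² + 2(9.8)(4.1) = 92.610
v = √92.610 = 9.623 m/s

v = 9.6 m/s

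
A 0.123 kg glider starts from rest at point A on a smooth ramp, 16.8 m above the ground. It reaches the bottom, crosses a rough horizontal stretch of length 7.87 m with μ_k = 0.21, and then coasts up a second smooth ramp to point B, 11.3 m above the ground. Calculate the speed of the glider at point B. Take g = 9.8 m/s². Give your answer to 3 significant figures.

v = 8.68 m/s

Energy at A: mgh₁ = (0.123)(9.8)(16.8) = 20.251 J
Friction loss: W_f = μ_k mg d = 1.992 J
At B: ½mv² + mgh₂ = mgh₁ − W_f
½mv² = 20.251 − 1.992 − 13.621 = 4.6375 J
v = √(2 × 4.6375/0.123) = 8.684 m/s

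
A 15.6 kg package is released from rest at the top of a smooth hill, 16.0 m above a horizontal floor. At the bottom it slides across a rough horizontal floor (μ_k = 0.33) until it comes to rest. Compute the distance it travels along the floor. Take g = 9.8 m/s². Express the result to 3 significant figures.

Energy bookkeeping (friction removes W_f = μ_k N d):
At rest all PE has been dissipated by friction: mgh = μ_k m g d
d = h/μ_k = 16.0/0.33 = 48.48 m

d = 48.5 m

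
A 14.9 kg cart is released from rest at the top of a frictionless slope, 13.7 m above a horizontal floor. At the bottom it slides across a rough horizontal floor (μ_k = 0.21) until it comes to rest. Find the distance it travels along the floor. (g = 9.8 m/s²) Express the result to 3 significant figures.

Energy bookkeeping (friction removes W_f = μ_k N d):
At rest all PE has been dissipated by friction: mgh = μ_k m g d
d = h/μ_k = 13.7/0.21 = 65.24 m

d = 65.2 m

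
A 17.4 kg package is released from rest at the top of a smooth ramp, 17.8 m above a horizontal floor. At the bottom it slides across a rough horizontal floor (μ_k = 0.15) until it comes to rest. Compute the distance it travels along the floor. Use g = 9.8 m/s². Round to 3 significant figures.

Energy bookkeeping (friction removes W_f = μ_k N d):
At rest all PE has been dissipated by friction: mgh = μ_k m g d
d = h/μ_k = 17.8/0.15 = 118.7 m

d = 119 m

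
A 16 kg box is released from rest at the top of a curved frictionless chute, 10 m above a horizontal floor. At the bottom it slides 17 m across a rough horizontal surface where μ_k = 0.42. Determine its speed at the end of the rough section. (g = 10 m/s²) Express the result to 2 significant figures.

v = 7.6 m/s

Applying the work–energy principle:
mgh = ½mv² + μ_k m g d
W_f = μ_k mg d = (0.42)(16)(10)(17) = 1142 J
½mv² = mgh − W_f = 1600.0 − 1142 = 457.60 J
v = √(2 × 457.60/16) = 7.563 m/s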